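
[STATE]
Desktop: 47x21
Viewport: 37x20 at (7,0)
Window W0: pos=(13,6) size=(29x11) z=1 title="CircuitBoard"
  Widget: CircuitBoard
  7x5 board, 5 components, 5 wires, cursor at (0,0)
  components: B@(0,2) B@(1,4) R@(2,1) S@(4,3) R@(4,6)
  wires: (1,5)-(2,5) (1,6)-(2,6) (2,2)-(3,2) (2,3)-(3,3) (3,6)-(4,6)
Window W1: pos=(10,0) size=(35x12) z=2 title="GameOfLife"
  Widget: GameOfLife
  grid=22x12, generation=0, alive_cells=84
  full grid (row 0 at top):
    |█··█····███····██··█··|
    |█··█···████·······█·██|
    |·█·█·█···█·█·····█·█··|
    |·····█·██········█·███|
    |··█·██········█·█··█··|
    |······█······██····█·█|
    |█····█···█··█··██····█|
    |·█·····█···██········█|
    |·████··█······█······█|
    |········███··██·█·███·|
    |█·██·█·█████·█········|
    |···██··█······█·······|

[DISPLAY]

   ┏━━━━━━━━━━━━━━━━━━━━━━━━━━━━━━━━━
   ┃ GameOfLife                      
   ┠─────────────────────────────────
   ┃Gen: 0                           
   ┃·█·█·█···█·█·····█·█··           
   ┃·····█·██········█·███           
   ┃··█·██········█·█··█··           
   ┃······█······██····█·█           
   ┃█····█···█··█··██····█           
   ┃·█·····█···██········█           
   ┃·████··█······█······█           
   ┗━━━━━━━━━━━━━━━━━━━━━━━━━━━━━━━━━
      ┃1                   B   ·  ┃  
      ┃                        │  ┃  
      ┃2       R   ·   ·       ·  ┃  
      ┃            │   │          ┃  
      ┗━━━━━━━━━━━━━━━━━━━━━━━━━━━┛  
                                     
                                     
                                     


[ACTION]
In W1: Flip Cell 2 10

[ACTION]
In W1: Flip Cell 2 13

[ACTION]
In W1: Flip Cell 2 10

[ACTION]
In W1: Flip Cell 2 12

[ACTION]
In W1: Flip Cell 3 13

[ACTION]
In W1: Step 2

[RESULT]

   ┏━━━━━━━━━━━━━━━━━━━━━━━━━━━━━━━━━
   ┃ GameOfLife                      
   ┠─────────────────────────────────
   ┃Gen: 2                           
   ┃····█······█··██···█··           
   ┃··██·██·········██··█·           
   ┃·······█·········██·█·           
   ┃····█·██····█···█···█·           
   ┃···██·█····█····█···██           
   ┃██·████·██······█····█           
   ┃██·███████······█··█·█           
   ┗━━━━━━━━━━━━━━━━━━━━━━━━━━━━━━━━━
      ┃1                   B   ·  ┃  
      ┃                        │  ┃  
      ┃2       R   ·   ·       ·  ┃  
      ┃            │   │          ┃  
      ┗━━━━━━━━━━━━━━━━━━━━━━━━━━━┛  
                                     
                                     
                                     


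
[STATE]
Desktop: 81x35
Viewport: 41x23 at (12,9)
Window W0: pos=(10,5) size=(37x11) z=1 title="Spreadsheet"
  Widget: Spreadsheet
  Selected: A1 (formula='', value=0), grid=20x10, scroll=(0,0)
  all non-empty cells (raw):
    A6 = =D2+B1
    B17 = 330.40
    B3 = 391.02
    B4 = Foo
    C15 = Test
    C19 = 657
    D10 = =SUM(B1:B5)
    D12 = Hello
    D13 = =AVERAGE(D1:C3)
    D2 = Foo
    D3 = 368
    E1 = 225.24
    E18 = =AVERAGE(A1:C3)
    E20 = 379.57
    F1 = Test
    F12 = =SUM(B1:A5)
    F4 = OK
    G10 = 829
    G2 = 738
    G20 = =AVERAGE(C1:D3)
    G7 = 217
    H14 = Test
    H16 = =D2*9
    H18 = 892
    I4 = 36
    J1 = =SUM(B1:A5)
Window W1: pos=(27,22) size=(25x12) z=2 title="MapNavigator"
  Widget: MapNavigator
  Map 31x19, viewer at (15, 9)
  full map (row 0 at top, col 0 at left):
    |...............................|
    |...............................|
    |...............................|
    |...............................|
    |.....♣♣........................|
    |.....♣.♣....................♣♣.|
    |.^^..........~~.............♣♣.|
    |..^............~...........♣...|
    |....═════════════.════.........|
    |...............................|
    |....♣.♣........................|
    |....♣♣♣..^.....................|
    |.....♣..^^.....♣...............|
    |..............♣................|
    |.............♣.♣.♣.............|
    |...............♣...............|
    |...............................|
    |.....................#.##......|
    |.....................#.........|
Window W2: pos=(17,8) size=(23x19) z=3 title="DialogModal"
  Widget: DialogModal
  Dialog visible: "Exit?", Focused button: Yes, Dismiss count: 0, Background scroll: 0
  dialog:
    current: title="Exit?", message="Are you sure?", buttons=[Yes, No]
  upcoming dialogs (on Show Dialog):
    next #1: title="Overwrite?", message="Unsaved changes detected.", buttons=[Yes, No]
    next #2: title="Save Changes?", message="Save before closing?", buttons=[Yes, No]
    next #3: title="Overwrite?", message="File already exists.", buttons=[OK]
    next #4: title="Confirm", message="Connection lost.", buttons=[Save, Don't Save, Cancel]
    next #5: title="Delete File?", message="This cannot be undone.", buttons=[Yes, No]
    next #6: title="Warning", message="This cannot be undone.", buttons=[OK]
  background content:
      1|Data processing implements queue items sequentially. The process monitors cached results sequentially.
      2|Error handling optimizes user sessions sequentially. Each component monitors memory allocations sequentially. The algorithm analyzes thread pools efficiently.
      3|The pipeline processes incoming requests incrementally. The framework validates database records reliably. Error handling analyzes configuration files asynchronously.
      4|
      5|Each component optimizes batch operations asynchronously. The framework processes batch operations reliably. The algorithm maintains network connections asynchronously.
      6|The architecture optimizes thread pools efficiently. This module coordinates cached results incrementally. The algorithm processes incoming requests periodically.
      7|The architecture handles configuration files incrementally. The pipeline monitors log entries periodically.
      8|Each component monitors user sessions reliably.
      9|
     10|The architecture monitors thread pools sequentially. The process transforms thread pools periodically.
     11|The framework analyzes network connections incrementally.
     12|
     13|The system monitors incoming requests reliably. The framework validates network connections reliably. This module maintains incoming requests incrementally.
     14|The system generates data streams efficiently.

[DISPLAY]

     ┃ DialogModal         ┃  D   ┃      
-----┠─────────────────────┨------┃      
 1   ┃Data processing imple┃      ┃      
 2   ┃Error handling optimi┃oo    ┃      
 3   ┃The pipeline processe┃    36┃      
 4   ┃                     ┃      ┃      
━━━━━┃Each component optimi┃━━━━━━┛      
     ┃Th┌───────────────┐ti┃             
     ┃Th│     Exit?     │nd┃             
     ┃Ea│ Are you sure? │to┃             
     ┃  │   [Yes]  No   │  ┃             
     ┃Th└───────────────┘ni┃             
     ┃The framework analyze┃             
     ┃                     ┃━━━━━━━━━━━┓ 
     ┃The system monitors i┃r          ┃ 
     ┃The system generates ┃───────────┨ 
     ┃                     ┃...........┃ 
     ┗━━━━━━━━━━━━━━━━━━━━━┛...........┃ 
               ┃...........~...........┃ 
               ┃═════════════.════.....┃ 
               ┃...........@...........┃ 
               ┃♣.♣....................┃ 
               ┃♣♣♣..^.................┃ 


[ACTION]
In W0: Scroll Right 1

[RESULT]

     ┃ DialogModal         ┃  E   ┃      
-----┠─────────────────────┨------┃      
 1   ┃Data processing imple┃ 225.2┃      
 2   ┃Error handling optimi┃      ┃      
 3   ┃The pipeline processe┃      ┃      
 4 Fo┃                     ┃      ┃      
━━━━━┃Each component optimi┃━━━━━━┛      
     ┃Th┌───────────────┐ti┃             
     ┃Th│     Exit?     │nd┃             
     ┃Ea│ Are you sure? │to┃             
     ┃  │   [Yes]  No   │  ┃             
     ┃Th└───────────────┘ni┃             
     ┃The framework analyze┃             
     ┃                     ┃━━━━━━━━━━━┓ 
     ┃The system monitors i┃r          ┃ 
     ┃The system generates ┃───────────┨ 
     ┃                     ┃...........┃ 
     ┗━━━━━━━━━━━━━━━━━━━━━┛...........┃ 
               ┃...........~...........┃ 
               ┃═════════════.════.....┃ 
               ┃...........@...........┃ 
               ┃♣.♣....................┃ 
               ┃♣♣♣..^.................┃ 


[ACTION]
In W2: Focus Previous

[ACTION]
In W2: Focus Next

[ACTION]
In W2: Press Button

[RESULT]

     ┃ DialogModal         ┃  E   ┃      
-----┠─────────────────────┨------┃      
 1   ┃Data processing imple┃ 225.2┃      
 2   ┃Error handling optimi┃      ┃      
 3   ┃The pipeline processe┃      ┃      
 4 Fo┃                     ┃      ┃      
━━━━━┃Each component optimi┃━━━━━━┛      
     ┃The architecture opti┃             
     ┃The architecture hand┃             
     ┃Each component monito┃             
     ┃                     ┃             
     ┃The architecture moni┃             
     ┃The framework analyze┃             
     ┃                     ┃━━━━━━━━━━━┓ 
     ┃The system monitors i┃r          ┃ 
     ┃The system generates ┃───────────┨ 
     ┃                     ┃...........┃ 
     ┗━━━━━━━━━━━━━━━━━━━━━┛...........┃ 
               ┃...........~...........┃ 
               ┃═════════════.════.....┃ 
               ┃...........@...........┃ 
               ┃♣.♣....................┃ 
               ┃♣♣♣..^.................┃ 


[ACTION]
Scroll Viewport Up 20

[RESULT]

                                         
                                         
                                         
                                         
                                         
━━━━━━━━━━━━━━━━━━━━━━━━━━━━━━━━━━┓      
Spreadsheet                       ┃      
──────────────────────────────────┨      
1:   ┏━━━━━━━━━━━━━━━━━━━━━┓      ┃      
     ┃ DialogModal         ┃  E   ┃      
-----┠─────────────────────┨------┃      
 1   ┃Data processing imple┃ 225.2┃      
 2   ┃Error handling optimi┃      ┃      
 3   ┃The pipeline processe┃      ┃      
 4 Fo┃                     ┃      ┃      
━━━━━┃Each component optimi┃━━━━━━┛      
     ┃The architecture opti┃             
     ┃The architecture hand┃             
     ┃Each component monito┃             
     ┃                     ┃             
     ┃The architecture moni┃             
     ┃The framework analyze┃             
     ┃                     ┃━━━━━━━━━━━┓ 


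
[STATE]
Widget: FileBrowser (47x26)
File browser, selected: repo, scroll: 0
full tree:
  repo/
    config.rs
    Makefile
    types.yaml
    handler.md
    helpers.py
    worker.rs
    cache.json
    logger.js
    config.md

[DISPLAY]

> [-] repo/                                    
    config.rs                                  
    Makefile                                   
    types.yaml                                 
    handler.md                                 
    helpers.py                                 
    worker.rs                                  
    cache.json                                 
    logger.js                                  
    config.md                                  
                                               
                                               
                                               
                                               
                                               
                                               
                                               
                                               
                                               
                                               
                                               
                                               
                                               
                                               
                                               
                                               


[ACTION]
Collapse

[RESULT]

> [+] repo/                                    
                                               
                                               
                                               
                                               
                                               
                                               
                                               
                                               
                                               
                                               
                                               
                                               
                                               
                                               
                                               
                                               
                                               
                                               
                                               
                                               
                                               
                                               
                                               
                                               
                                               


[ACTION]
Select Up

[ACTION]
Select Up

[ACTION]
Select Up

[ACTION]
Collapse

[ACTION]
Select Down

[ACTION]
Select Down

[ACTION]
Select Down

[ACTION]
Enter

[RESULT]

> [-] repo/                                    
    config.rs                                  
    Makefile                                   
    types.yaml                                 
    handler.md                                 
    helpers.py                                 
    worker.rs                                  
    cache.json                                 
    logger.js                                  
    config.md                                  
                                               
                                               
                                               
                                               
                                               
                                               
                                               
                                               
                                               
                                               
                                               
                                               
                                               
                                               
                                               
                                               


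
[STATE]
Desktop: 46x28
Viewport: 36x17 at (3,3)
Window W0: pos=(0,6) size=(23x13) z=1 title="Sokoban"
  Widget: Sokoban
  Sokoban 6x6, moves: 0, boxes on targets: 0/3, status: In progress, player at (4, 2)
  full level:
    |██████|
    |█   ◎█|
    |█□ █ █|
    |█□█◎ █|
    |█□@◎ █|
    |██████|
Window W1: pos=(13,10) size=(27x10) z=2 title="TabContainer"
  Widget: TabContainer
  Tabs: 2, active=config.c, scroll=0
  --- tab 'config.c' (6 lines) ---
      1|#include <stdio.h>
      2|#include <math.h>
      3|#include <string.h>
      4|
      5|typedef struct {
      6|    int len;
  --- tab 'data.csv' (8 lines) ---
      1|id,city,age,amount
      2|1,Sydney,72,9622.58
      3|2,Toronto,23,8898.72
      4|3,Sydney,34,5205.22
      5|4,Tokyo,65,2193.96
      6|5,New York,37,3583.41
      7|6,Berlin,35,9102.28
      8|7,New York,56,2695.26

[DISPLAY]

                                    
                                    
                                    
━━━━━━━━━━━━━━━━━━━┓                
okoban             ┃                
───────────────────┨                
████               ┃                
  ◎█      ┏━━━━━━━━━━━━━━━━━━━━━━━━━
 █ █      ┃ TabContainer            
█◎ █      ┠─────────────────────────
@◎ █      ┃[config.c]│ data.csv     
████      ┃─────────────────────────
ves: 0  0/┃#include <stdio.h>       
          ┃#include <math.h>        
          ┃#include <string.h>      
━━━━━━━━━━┃                         
          ┗━━━━━━━━━━━━━━━━━━━━━━━━━


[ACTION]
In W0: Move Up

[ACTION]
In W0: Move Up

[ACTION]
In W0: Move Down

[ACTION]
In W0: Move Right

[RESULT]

                                    
                                    
                                    
━━━━━━━━━━━━━━━━━━━┓                
okoban             ┃                
───────────────────┨                
████               ┃                
  ◎█      ┏━━━━━━━━━━━━━━━━━━━━━━━━━
 █ █      ┃ TabContainer            
█◎ █      ┠─────────────────────────
 + █      ┃[config.c]│ data.csv     
████      ┃─────────────────────────
ves: 1  0/┃#include <stdio.h>       
          ┃#include <math.h>        
          ┃#include <string.h>      
━━━━━━━━━━┃                         
          ┗━━━━━━━━━━━━━━━━━━━━━━━━━


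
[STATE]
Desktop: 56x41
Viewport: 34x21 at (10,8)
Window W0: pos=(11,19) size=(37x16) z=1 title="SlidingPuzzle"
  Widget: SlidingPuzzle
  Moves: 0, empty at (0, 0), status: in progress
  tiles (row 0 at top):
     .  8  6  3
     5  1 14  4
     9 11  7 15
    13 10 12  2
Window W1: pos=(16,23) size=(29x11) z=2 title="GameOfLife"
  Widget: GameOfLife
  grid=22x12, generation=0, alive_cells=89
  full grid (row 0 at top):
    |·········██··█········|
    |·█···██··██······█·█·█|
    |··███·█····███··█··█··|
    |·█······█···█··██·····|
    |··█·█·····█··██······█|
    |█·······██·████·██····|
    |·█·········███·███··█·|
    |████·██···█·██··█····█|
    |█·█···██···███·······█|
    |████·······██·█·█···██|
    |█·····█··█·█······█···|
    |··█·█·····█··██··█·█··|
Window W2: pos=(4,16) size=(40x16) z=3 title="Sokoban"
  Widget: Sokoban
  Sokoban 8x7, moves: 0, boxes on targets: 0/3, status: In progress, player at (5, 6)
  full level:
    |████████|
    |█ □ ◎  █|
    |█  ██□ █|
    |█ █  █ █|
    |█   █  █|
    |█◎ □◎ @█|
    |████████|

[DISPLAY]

                                  
                                  
                                  
                                  
                                  
                                  
                                  
                                  
━━━━━━━━━━━━━━━━━━━━━━━━━━━━━━━━━┓
ban                              ┃
─────────────────────────────────┨
███                              ┃
  █                              ┃
□ █                              ┃
█ █                              ┃
  █                              ┃
 @█                              ┃
███                              ┃
: 0  0/3                         ┃
                                 ┃
                                 ┃


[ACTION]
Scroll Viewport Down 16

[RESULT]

  █                              ┃
□ █                              ┃
█ █                              ┃
  █                              ┃
 @█                              ┃
███                              ┃
: 0  0/3                         ┃
                                 ┃
                                 ┃
                                 ┃
                                 ┃
━━━━━━━━━━━━━━━━━━━━━━━━━━━━━━━━━┛
 ┃    ┃█·█···██···███·······█     
 ┃    ┗━━━━━━━━━━━━━━━━━━━━━━━━━━━
 ┗━━━━━━━━━━━━━━━━━━━━━━━━━━━━━━━━
                                  
                                  
                                  
                                  
                                  
                                  


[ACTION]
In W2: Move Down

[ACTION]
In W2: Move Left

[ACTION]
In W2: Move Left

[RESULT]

  █                              ┃
□ █                              ┃
█ █                              ┃
  █                              ┃
  █                              ┃
███                              ┃
: 2  0/3                         ┃
                                 ┃
                                 ┃
                                 ┃
                                 ┃
━━━━━━━━━━━━━━━━━━━━━━━━━━━━━━━━━┛
 ┃    ┃█·█···██···███·······█     
 ┃    ┗━━━━━━━━━━━━━━━━━━━━━━━━━━━
 ┗━━━━━━━━━━━━━━━━━━━━━━━━━━━━━━━━
                                  
                                  
                                  
                                  
                                  
                                  


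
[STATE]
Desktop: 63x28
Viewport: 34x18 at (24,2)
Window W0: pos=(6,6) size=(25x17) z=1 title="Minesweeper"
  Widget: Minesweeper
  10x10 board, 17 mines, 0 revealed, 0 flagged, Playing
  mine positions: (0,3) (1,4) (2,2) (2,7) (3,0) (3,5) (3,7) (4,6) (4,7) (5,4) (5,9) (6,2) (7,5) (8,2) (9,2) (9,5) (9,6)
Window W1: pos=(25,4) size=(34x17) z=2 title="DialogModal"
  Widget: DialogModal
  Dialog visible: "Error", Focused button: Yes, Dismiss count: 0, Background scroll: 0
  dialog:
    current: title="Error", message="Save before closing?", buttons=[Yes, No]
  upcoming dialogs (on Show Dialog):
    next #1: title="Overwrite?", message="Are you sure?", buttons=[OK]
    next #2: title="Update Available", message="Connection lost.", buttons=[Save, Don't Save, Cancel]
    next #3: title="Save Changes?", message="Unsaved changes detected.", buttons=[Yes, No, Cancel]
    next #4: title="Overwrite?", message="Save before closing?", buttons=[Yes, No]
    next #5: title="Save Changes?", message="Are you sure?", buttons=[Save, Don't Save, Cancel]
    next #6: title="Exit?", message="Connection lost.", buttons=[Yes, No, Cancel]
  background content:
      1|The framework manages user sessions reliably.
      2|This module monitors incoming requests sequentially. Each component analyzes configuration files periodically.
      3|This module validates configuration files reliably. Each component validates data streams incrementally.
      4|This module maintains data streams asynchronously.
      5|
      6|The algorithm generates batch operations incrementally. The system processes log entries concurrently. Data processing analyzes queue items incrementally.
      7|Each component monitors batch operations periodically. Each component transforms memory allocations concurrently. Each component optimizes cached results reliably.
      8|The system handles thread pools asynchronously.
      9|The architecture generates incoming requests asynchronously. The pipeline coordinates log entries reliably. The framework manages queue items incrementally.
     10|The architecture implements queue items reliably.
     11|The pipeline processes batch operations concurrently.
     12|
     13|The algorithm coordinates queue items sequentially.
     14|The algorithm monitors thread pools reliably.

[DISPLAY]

                                  
                                  
 ┏━━━━━━━━━━━━━━━━━━━━━━━━━━━━━━━━
 ┃ DialogModal                    
━┠────────────────────────────────
 ┃The framework manages user sessi
─┃This module monitors incoming re
 ┃This module validates configurat
 ┃This module maintains data strea
 ┃    ┌──────────────────────┐    
 ┃The │        Error         │h op
 ┃Each│ Save before closing? │h op
 ┃The │      [Yes]  No       │ols 
 ┃The └──────────────────────┘ncom
 ┃The architecture implements queu
 ┃The pipeline processes batch ope
 ┃                                
 ┃The algorithm coordinates queue 


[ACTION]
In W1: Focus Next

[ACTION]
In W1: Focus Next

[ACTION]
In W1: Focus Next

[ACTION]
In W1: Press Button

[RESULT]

                                  
                                  
 ┏━━━━━━━━━━━━━━━━━━━━━━━━━━━━━━━━
 ┃ DialogModal                    
━┠────────────────────────────────
 ┃The framework manages user sessi
─┃This module monitors incoming re
 ┃This module validates configurat
 ┃This module maintains data strea
 ┃                                
 ┃The algorithm generates batch op
 ┃Each component monitors batch op
 ┃The system handles thread pools 
 ┃The architecture generates incom
 ┃The architecture implements queu
 ┃The pipeline processes batch ope
 ┃                                
 ┃The algorithm coordinates queue 


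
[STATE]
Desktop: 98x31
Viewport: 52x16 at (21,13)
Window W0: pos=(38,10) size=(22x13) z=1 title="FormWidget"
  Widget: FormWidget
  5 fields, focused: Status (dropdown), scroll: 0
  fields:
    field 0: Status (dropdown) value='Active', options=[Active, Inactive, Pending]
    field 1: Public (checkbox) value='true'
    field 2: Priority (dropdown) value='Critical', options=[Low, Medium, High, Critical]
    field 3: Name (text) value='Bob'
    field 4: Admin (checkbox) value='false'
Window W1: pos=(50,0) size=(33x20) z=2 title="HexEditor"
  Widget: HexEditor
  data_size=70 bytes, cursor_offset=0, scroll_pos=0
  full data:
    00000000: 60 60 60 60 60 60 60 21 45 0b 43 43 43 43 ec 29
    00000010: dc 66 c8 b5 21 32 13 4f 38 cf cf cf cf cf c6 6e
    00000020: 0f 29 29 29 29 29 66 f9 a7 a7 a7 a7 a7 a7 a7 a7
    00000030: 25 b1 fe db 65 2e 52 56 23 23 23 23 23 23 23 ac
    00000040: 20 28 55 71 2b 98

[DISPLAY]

                 ┃> Status:  ┃                      
                 ┃  Public:  ┃                      
                 ┃  Priority:┃                      
                 ┃  Name:    ┃                      
                 ┃  Admin:   ┃                      
                 ┃           ┃                      
                 ┃           ┗━━━━━━━━━━━━━━━━━━━━━━
                 ┃                    ┃             
                 ┃                    ┃             
                 ┗━━━━━━━━━━━━━━━━━━━━┛             
                                                    
                                                    
                                                    
                                                    
                                                    
                                                    


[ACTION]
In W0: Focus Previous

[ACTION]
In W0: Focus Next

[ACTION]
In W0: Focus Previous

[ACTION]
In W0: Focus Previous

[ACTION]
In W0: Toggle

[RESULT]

                 ┃  Status:  ┃                      
                 ┃  Public:  ┃                      
                 ┃  Priority:┃                      
                 ┃> Name:    ┃                      
                 ┃  Admin:   ┃                      
                 ┃           ┃                      
                 ┃           ┗━━━━━━━━━━━━━━━━━━━━━━
                 ┃                    ┃             
                 ┃                    ┃             
                 ┗━━━━━━━━━━━━━━━━━━━━┛             
                                                    
                                                    
                                                    
                                                    
                                                    
                                                    


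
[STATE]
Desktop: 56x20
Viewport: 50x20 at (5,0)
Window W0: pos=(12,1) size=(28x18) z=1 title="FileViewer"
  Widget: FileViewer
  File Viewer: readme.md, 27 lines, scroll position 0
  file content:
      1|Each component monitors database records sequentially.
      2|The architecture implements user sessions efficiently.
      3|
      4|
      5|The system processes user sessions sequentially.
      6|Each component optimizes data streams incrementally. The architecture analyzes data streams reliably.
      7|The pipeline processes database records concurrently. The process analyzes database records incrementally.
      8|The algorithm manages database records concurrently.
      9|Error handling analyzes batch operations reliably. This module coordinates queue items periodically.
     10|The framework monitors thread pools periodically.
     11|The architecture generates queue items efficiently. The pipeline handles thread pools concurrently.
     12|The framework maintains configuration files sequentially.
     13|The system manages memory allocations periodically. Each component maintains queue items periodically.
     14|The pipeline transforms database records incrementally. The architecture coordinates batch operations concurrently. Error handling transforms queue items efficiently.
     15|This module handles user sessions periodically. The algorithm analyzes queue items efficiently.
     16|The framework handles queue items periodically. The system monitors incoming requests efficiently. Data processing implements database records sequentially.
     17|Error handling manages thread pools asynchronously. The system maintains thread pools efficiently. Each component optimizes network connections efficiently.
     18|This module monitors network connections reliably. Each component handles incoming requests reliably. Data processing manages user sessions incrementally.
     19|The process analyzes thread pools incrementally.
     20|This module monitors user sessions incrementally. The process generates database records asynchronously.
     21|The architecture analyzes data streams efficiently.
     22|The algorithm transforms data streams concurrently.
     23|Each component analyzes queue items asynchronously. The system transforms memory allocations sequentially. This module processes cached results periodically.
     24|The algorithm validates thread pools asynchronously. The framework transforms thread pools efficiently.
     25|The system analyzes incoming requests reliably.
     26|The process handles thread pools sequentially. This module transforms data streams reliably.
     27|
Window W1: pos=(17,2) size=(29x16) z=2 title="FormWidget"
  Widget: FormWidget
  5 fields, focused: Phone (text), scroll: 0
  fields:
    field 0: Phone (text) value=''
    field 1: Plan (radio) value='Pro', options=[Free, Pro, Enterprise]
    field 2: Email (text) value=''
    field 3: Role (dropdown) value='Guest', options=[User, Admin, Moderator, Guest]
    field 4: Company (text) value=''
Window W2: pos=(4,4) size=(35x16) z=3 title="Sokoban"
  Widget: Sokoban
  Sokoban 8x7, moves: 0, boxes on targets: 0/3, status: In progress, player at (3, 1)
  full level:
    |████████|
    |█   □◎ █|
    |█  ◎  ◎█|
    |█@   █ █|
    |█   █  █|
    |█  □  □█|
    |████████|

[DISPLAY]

                                                  
       ┏━━━━━━━━━━━━━━━━━━━━━━━━━━┓               
       ┃ Fil┏━━━━━━━━━━━━━━━━━━━━━━━━━━━┓         
       ┠────┃ FormWidget                ┃         
━━━━━━━━━━━━━━━━━━━━━━━━━━━━━━━━━┓──────┨         
 Sokoban                         ┃     ]┃         
─────────────────────────────────┨e  (●)┃         
████████                         ┃     ]┃         
█   □◎ █                         ┃    ▼]┃         
█  ◎  ◎█                         ┃     ]┃         
█@   █ █                         ┃      ┃         
█   █  █                         ┃      ┃         
█  □  □█                         ┃      ┃         
████████                         ┃      ┃         
Moves: 0  0/3                    ┃      ┃         
                                 ┃      ┃         
                                 ┃      ┃         
                                 ┃━━━━━━┛         
                                 ┃┛               
━━━━━━━━━━━━━━━━━━━━━━━━━━━━━━━━━┛                


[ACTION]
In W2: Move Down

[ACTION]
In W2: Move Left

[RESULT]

                                                  
       ┏━━━━━━━━━━━━━━━━━━━━━━━━━━┓               
       ┃ Fil┏━━━━━━━━━━━━━━━━━━━━━━━━━━━┓         
       ┠────┃ FormWidget                ┃         
━━━━━━━━━━━━━━━━━━━━━━━━━━━━━━━━━┓──────┨         
 Sokoban                         ┃     ]┃         
─────────────────────────────────┨e  (●)┃         
████████                         ┃     ]┃         
█   □◎ █                         ┃    ▼]┃         
█  ◎  ◎█                         ┃     ]┃         
█    █ █                         ┃      ┃         
█@  █  █                         ┃      ┃         
█  □  □█                         ┃      ┃         
████████                         ┃      ┃         
Moves: 1  0/3                    ┃      ┃         
                                 ┃      ┃         
                                 ┃      ┃         
                                 ┃━━━━━━┛         
                                 ┃┛               
━━━━━━━━━━━━━━━━━━━━━━━━━━━━━━━━━┛                


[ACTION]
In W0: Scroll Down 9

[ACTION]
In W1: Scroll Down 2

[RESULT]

                                                  
       ┏━━━━━━━━━━━━━━━━━━━━━━━━━━┓               
       ┃ Fil┏━━━━━━━━━━━━━━━━━━━━━━━━━━━┓         
       ┠────┃ FormWidget                ┃         
━━━━━━━━━━━━━━━━━━━━━━━━━━━━━━━━━┓──────┨         
 Sokoban                         ┃     ]┃         
─────────────────────────────────┨    ▼]┃         
████████                         ┃     ]┃         
█   □◎ █                         ┃      ┃         
█  ◎  ◎█                         ┃      ┃         
█    █ █                         ┃      ┃         
█@  █  █                         ┃      ┃         
█  □  □█                         ┃      ┃         
████████                         ┃      ┃         
Moves: 1  0/3                    ┃      ┃         
                                 ┃      ┃         
                                 ┃      ┃         
                                 ┃━━━━━━┛         
                                 ┃┛               
━━━━━━━━━━━━━━━━━━━━━━━━━━━━━━━━━┛                


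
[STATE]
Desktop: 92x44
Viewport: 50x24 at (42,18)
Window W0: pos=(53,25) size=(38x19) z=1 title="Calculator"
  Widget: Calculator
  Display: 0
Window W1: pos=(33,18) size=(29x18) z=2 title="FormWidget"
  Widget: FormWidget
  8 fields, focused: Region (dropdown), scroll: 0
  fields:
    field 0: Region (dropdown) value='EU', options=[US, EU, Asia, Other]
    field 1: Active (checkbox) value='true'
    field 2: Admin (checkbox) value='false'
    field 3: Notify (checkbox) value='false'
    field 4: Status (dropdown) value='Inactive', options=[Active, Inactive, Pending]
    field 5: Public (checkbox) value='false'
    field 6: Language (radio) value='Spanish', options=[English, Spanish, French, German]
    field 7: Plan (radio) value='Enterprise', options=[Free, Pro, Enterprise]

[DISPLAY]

━━━━━━━━━━━━━━━━━━━┓                              
get                ┃                              
───────────────────┨                              
:     [EU        ▼]┃                              
:     [x]          ┃                              
      [ ]          ┃                              
:     [ ]          ┃                              
:     [Inactive  ▼]┃━━━━━━━━━━━━━━━━━━━━━━━━━━━━┓ 
:     [ ]          ┃tor                         ┃ 
ge:   ( ) English  ┃────────────────────────────┨ 
      ( ) Free  ( )┃                           0┃ 
                   ┃┬───┬───┐                   ┃ 
                   ┃│ 9 │ ÷ │                   ┃ 
                   ┃┼───┼───┤                   ┃ 
                   ┃│ 6 │ × │                   ┃ 
                   ┃┼───┼───┤                   ┃ 
                   ┃│ 3 │ - │                   ┃ 
━━━━━━━━━━━━━━━━━━━┛┼───┼───┤                   ┃ 
           ┃│ 0 │ . │ = │ + │                   ┃ 
           ┃├───┼───┼───┼───┤                   ┃ 
           ┃│ C │ MC│ MR│ M+│                   ┃ 
           ┃└───┴───┴───┴───┘                   ┃ 
           ┃                                    ┃ 
           ┃                                    ┃ 


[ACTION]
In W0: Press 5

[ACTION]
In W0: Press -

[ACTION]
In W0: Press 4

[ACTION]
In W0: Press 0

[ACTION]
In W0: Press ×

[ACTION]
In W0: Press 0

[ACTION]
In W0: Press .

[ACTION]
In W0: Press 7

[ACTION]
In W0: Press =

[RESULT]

━━━━━━━━━━━━━━━━━━━┓                              
get                ┃                              
───────────────────┨                              
:     [EU        ▼]┃                              
:     [x]          ┃                              
      [ ]          ┃                              
:     [ ]          ┃                              
:     [Inactive  ▼]┃━━━━━━━━━━━━━━━━━━━━━━━━━━━━┓ 
:     [ ]          ┃tor                         ┃ 
ge:   ( ) English  ┃────────────────────────────┨ 
      ( ) Free  ( )┃                       -24.5┃ 
                   ┃┬───┬───┐                   ┃ 
                   ┃│ 9 │ ÷ │                   ┃ 
                   ┃┼───┼───┤                   ┃ 
                   ┃│ 6 │ × │                   ┃ 
                   ┃┼───┼───┤                   ┃ 
                   ┃│ 3 │ - │                   ┃ 
━━━━━━━━━━━━━━━━━━━┛┼───┼───┤                   ┃ 
           ┃│ 0 │ . │ = │ + │                   ┃ 
           ┃├───┼───┼───┼───┤                   ┃ 
           ┃│ C │ MC│ MR│ M+│                   ┃ 
           ┃└───┴───┴───┴───┘                   ┃ 
           ┃                                    ┃ 
           ┃                                    ┃ 
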